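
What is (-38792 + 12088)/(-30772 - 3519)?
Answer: 26704/34291 ≈ 0.77875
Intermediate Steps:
(-38792 + 12088)/(-30772 - 3519) = -26704/(-34291) = -26704*(-1/34291) = 26704/34291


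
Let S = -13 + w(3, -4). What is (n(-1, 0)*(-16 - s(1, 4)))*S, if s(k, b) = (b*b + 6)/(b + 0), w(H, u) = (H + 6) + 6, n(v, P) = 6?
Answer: -258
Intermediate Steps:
w(H, u) = 12 + H (w(H, u) = (6 + H) + 6 = 12 + H)
s(k, b) = (6 + b²)/b (s(k, b) = (b² + 6)/b = (6 + b²)/b)
S = 2 (S = -13 + (12 + 3) = -13 + 15 = 2)
(n(-1, 0)*(-16 - s(1, 4)))*S = (6*(-16 - (4 + 6/4)))*2 = (6*(-16 - (4 + 6*(¼))))*2 = (6*(-16 - (4 + 3/2)))*2 = (6*(-16 - 1*11/2))*2 = (6*(-16 - 11/2))*2 = (6*(-43/2))*2 = -129*2 = -258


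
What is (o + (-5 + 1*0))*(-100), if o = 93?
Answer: -8800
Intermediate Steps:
(o + (-5 + 1*0))*(-100) = (93 + (-5 + 1*0))*(-100) = (93 + (-5 + 0))*(-100) = (93 - 5)*(-100) = 88*(-100) = -8800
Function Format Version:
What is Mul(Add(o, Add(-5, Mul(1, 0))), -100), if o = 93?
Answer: -8800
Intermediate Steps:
Mul(Add(o, Add(-5, Mul(1, 0))), -100) = Mul(Add(93, Add(-5, Mul(1, 0))), -100) = Mul(Add(93, Add(-5, 0)), -100) = Mul(Add(93, -5), -100) = Mul(88, -100) = -8800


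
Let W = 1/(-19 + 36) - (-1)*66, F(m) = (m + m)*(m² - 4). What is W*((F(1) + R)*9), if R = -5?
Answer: -111177/17 ≈ -6539.8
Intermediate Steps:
F(m) = 2*m*(-4 + m²) (F(m) = (2*m)*(-4 + m²) = 2*m*(-4 + m²))
W = 1123/17 (W = 1/17 - 1*(-66) = 1/17 + 66 = 1123/17 ≈ 66.059)
W*((F(1) + R)*9) = 1123*((2*1*(-4 + 1²) - 5)*9)/17 = 1123*((2*1*(-4 + 1) - 5)*9)/17 = 1123*((2*1*(-3) - 5)*9)/17 = 1123*((-6 - 5)*9)/17 = 1123*(-11*9)/17 = (1123/17)*(-99) = -111177/17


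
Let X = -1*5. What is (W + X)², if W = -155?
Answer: 25600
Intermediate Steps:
X = -5
(W + X)² = (-155 - 5)² = (-160)² = 25600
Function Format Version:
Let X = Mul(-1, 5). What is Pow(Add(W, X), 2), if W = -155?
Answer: 25600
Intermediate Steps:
X = -5
Pow(Add(W, X), 2) = Pow(Add(-155, -5), 2) = Pow(-160, 2) = 25600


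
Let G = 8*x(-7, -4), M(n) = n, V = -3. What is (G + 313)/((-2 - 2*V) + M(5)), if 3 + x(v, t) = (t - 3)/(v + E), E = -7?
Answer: 293/9 ≈ 32.556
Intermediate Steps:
x(v, t) = -3 + (-3 + t)/(-7 + v) (x(v, t) = -3 + (t - 3)/(v - 7) = -3 + (-3 + t)/(-7 + v))
G = -20 (G = 8*((18 - 4 - 3*(-7))/(-7 - 7)) = 8*((18 - 4 + 21)/(-14)) = 8*(-1/14*35) = 8*(-5/2) = -20)
(G + 313)/((-2 - 2*V) + M(5)) = (-20 + 313)/((-2 - 2*(-3)) + 5) = 293/((-2 + 6) + 5) = 293/(4 + 5) = 293/9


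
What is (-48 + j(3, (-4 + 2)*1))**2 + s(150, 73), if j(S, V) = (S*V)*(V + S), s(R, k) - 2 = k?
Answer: 2991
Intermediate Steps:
s(R, k) = 2 + k
j(S, V) = S*V*(S + V) (j(S, V) = (S*V)*(S + V) = S*V*(S + V))
(-48 + j(3, (-4 + 2)*1))**2 + s(150, 73) = (-48 + 3*((-4 + 2)*1)*(3 + (-4 + 2)*1))**2 + (2 + 73) = (-48 + 3*(-2*1)*(3 - 2*1))**2 + 75 = (-48 + 3*(-2)*(3 - 2))**2 + 75 = (-48 + 3*(-2)*1)**2 + 75 = (-48 - 6)**2 + 75 = (-54)**2 + 75 = 2916 + 75 = 2991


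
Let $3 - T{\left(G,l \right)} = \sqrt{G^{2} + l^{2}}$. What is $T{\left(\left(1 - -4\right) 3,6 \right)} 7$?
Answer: $21 - 21 \sqrt{29} \approx -92.089$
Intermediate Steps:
$T{\left(G,l \right)} = 3 - \sqrt{G^{2} + l^{2}}$
$T{\left(\left(1 - -4\right) 3,6 \right)} 7 = \left(3 - \sqrt{\left(\left(1 - -4\right) 3\right)^{2} + 6^{2}}\right) 7 = \left(3 - \sqrt{\left(\left(1 + 4\right) 3\right)^{2} + 36}\right) 7 = \left(3 - \sqrt{\left(5 \cdot 3\right)^{2} + 36}\right) 7 = \left(3 - \sqrt{15^{2} + 36}\right) 7 = \left(3 - \sqrt{225 + 36}\right) 7 = \left(3 - \sqrt{261}\right) 7 = \left(3 - 3 \sqrt{29}\right) 7 = 21 - 21 \sqrt{29}$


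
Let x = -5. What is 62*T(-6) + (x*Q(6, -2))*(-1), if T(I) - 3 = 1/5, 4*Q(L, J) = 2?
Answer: 2009/10 ≈ 200.90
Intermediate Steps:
Q(L, J) = 1/2 (Q(L, J) = (1/4)*2 = 1/2)
T(I) = 16/5 (T(I) = 3 + 1/5 = 16/5)
62*T(-6) + (x*Q(6, -2))*(-1) = 62*(16/5) - 5*1/2*(-1) = 992/5 - 5/2*(-1) = 992/5 + 5/2 = 2009/10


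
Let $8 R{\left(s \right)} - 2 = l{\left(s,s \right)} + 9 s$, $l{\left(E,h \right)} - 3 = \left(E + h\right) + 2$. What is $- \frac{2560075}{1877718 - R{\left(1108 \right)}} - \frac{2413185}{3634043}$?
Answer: $- \frac{110648199569365}{54545346476607} \approx -2.0286$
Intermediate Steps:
$l{\left(E,h \right)} = 5 + E + h$ ($l{\left(E,h \right)} = 3 + \left(\left(E + h\right) + 2\right) = 3 + \left(2 + E + h\right) = 5 + E + h$)
$R{\left(s \right)} = \frac{7}{8} + \frac{11 s}{8}$ ($R{\left(s \right)} = \frac{1}{4} + \frac{\left(5 + s + s\right) + 9 s}{8} = \frac{1}{4} + \frac{\left(5 + 2 s\right) + 9 s}{8} = \frac{1}{4} + \frac{5 + 11 s}{8} = \frac{1}{4} + \left(\frac{5}{8} + \frac{11 s}{8}\right) = \frac{7}{8} + \frac{11 s}{8}$)
$- \frac{2560075}{1877718 - R{\left(1108 \right)}} - \frac{2413185}{3634043} = - \frac{2560075}{1877718 - \left(\frac{7}{8} + \frac{11}{8} \cdot 1108\right)} - \frac{2413185}{3634043} = - \frac{2560075}{1877718 - \left(\frac{7}{8} + \frac{3047}{2}\right)} - \frac{2413185}{3634043} = - \frac{2560075}{1877718 - \frac{12195}{8}} - \frac{2413185}{3634043} = - \frac{2560075}{\frac{15009549}{8}} - \frac{2413185}{3634043} = \left(-2560075\right) \frac{8}{15009549} - \frac{2413185}{3634043} = - \frac{20480600}{15009549} - \frac{2413185}{3634043} = - \frac{110648199569365}{54545346476607}$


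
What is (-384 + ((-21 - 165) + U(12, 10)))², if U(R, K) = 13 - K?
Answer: 321489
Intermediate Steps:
(-384 + ((-21 - 165) + U(12, 10)))² = (-384 + ((-21 - 165) + (13 - 1*10)))² = (-384 + (-186 + (13 - 10)))² = (-384 + (-186 + 3))² = (-384 - 183)² = (-567)² = 321489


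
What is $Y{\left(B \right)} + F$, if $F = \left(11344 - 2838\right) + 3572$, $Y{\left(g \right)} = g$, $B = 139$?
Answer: $12217$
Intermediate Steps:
$F = 12078$ ($F = 8506 + 3572 = 12078$)
$Y{\left(B \right)} + F = 139 + 12078 = 12217$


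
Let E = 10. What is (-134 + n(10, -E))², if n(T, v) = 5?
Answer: 16641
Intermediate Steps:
(-134 + n(10, -E))² = (-134 + 5)² = (-129)² = 16641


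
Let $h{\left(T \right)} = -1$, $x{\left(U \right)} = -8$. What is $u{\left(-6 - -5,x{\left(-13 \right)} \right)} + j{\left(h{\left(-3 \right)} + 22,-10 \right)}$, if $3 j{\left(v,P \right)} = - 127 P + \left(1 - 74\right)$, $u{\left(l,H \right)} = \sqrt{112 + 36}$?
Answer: $399 + 2 \sqrt{37} \approx 411.17$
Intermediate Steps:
$u{\left(l,H \right)} = 2 \sqrt{37}$ ($u{\left(l,H \right)} = \sqrt{148} = 2 \sqrt{37}$)
$j{\left(v,P \right)} = - \frac{73}{3} - \frac{127 P}{3}$ ($j{\left(v,P \right)} = \frac{- 127 P + \left(1 - 74\right)}{3} = \frac{- 127 P - 73}{3} = \frac{-73 - 127 P}{3} = - \frac{73}{3} - \frac{127 P}{3}$)
$u{\left(-6 - -5,x{\left(-13 \right)} \right)} + j{\left(h{\left(-3 \right)} + 22,-10 \right)} = 2 \sqrt{37} - -399 = 2 \sqrt{37} + \left(- \frac{73}{3} + \frac{1270}{3}\right) = 2 \sqrt{37} + 399 = 399 + 2 \sqrt{37}$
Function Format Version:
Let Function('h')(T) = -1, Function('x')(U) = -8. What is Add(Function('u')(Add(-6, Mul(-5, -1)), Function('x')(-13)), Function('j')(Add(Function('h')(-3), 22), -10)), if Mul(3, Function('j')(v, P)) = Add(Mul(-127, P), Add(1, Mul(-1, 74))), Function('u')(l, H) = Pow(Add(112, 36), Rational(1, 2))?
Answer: Add(399, Mul(2, Pow(37, Rational(1, 2)))) ≈ 411.17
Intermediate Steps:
Function('u')(l, H) = Mul(2, Pow(37, Rational(1, 2))) (Function('u')(l, H) = Pow(148, Rational(1, 2)) = Mul(2, Pow(37, Rational(1, 2))))
Function('j')(v, P) = Add(Rational(-73, 3), Mul(Rational(-127, 3), P)) (Function('j')(v, P) = Mul(Rational(1, 3), Add(Mul(-127, P), Add(1, Mul(-1, 74)))) = Mul(Rational(1, 3), Add(Mul(-127, P), Add(1, -74))) = Mul(Rational(1, 3), Add(Mul(-127, P), -73)) = Mul(Rational(1, 3), Add(-73, Mul(-127, P))) = Add(Rational(-73, 3), Mul(Rational(-127, 3), P)))
Add(Function('u')(Add(-6, Mul(-5, -1)), Function('x')(-13)), Function('j')(Add(Function('h')(-3), 22), -10)) = Add(Mul(2, Pow(37, Rational(1, 2))), Add(Rational(-73, 3), Mul(Rational(-127, 3), -10))) = Add(Mul(2, Pow(37, Rational(1, 2))), Add(Rational(-73, 3), Rational(1270, 3))) = Add(Mul(2, Pow(37, Rational(1, 2))), 399) = Add(399, Mul(2, Pow(37, Rational(1, 2))))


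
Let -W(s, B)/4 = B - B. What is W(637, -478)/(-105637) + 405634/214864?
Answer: 202817/107432 ≈ 1.8879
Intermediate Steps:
W(s, B) = 0 (W(s, B) = -4*(B - B) = -4*0 = 0)
W(637, -478)/(-105637) + 405634/214864 = 0/(-105637) + 405634/214864 = 0*(-1/105637) + 405634*(1/214864) = 0 + 202817/107432 = 202817/107432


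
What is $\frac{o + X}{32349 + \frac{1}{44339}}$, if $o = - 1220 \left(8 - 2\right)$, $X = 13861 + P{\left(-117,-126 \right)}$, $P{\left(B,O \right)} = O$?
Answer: $\frac{284434685}{1434322312} \approx 0.19831$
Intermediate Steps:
$X = 13735$ ($X = 13861 - 126 = 13735$)
$o = -7320$ ($o = \left(-1220\right) 6 = -7320$)
$\frac{o + X}{32349 + \frac{1}{44339}} = \frac{-7320 + 13735}{32349 + \frac{1}{44339}} = \frac{6415}{32349 + \frac{1}{44339}} = \frac{6415}{\frac{1434322312}{44339}} = 6415 \cdot \frac{44339}{1434322312} = \frac{284434685}{1434322312}$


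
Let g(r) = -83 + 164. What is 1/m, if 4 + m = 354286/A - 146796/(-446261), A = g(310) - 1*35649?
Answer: -7936305624/108186614755 ≈ -0.073358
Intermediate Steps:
g(r) = 81
A = -35568 (A = 81 - 1*35649 = 81 - 35649 = -35568)
m = -108186614755/7936305624 (m = -4 + (354286/(-35568) - 146796/(-446261)) = -4 + (354286*(-1/35568) - 146796*(-1/446261)) = -4 + (-177143/17784 + 146796/446261) = -4 - 76441392259/7936305624 = -108186614755/7936305624 ≈ -13.632)
1/m = 1/(-108186614755/7936305624) = -7936305624/108186614755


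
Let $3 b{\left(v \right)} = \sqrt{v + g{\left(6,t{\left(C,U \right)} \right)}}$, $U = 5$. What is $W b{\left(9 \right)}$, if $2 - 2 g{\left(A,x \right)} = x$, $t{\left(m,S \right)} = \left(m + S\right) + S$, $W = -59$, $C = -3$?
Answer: $- \frac{59 \sqrt{26}}{6} \approx -50.14$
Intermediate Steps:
$t{\left(m,S \right)} = m + 2 S$ ($t{\left(m,S \right)} = \left(S + m\right) + S = m + 2 S$)
$g{\left(A,x \right)} = 1 - \frac{x}{2}$
$b{\left(v \right)} = \frac{\sqrt{- \frac{5}{2} + v}}{3}$ ($b{\left(v \right)} = \frac{\sqrt{v + \left(1 - \frac{-3 + 2 \cdot 5}{2}\right)}}{3} = \frac{\sqrt{v + \left(1 - \frac{-3 + 10}{2}\right)}}{3} = \frac{\sqrt{v + \left(1 - \frac{7}{2}\right)}}{3} = \frac{\sqrt{v - \frac{5}{2}}}{3} = \frac{\sqrt{- \frac{5}{2} + v}}{3}$)
$W b{\left(9 \right)} = - 59 \frac{\sqrt{-10 + 4 \cdot 9}}{6} = - 59 \frac{\sqrt{-10 + 36}}{6} = - 59 \frac{\sqrt{26}}{6} = - \frac{59 \sqrt{26}}{6}$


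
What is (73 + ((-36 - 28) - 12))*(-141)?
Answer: 423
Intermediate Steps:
(73 + ((-36 - 28) - 12))*(-141) = (73 + (-64 - 12))*(-141) = (73 - 76)*(-141) = -3*(-141) = 423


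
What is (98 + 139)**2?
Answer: 56169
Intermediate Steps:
(98 + 139)**2 = 237**2 = 56169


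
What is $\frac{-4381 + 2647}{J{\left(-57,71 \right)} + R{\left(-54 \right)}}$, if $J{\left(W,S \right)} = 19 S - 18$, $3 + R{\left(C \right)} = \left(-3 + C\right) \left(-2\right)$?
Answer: $- \frac{867}{721} \approx -1.2025$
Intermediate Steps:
$R{\left(C \right)} = 3 - 2 C$ ($R{\left(C \right)} = -3 + \left(-3 + C\right) \left(-2\right) = -3 - \left(-6 + 2 C\right) = 3 - 2 C$)
$J{\left(W,S \right)} = -18 + 19 S$
$\frac{-4381 + 2647}{J{\left(-57,71 \right)} + R{\left(-54 \right)}} = \frac{-4381 + 2647}{\left(-18 + 19 \cdot 71\right) + \left(3 - -108\right)} = - \frac{1734}{\left(-18 + 1349\right) + \left(3 + 108\right)} = - \frac{1734}{1331 + 111} = - \frac{1734}{1442} = \left(-1734\right) \frac{1}{1442} = - \frac{867}{721}$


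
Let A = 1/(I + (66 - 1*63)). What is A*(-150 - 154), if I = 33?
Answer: -76/9 ≈ -8.4444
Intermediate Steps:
A = 1/36 (A = 1/(33 + (66 - 1*63)) = 1/(33 + (66 - 63)) = 1/(33 + 3) = 1/36 ≈ 0.027778)
A*(-150 - 154) = (-150 - 154)/36 = (1/36)*(-304) = -76/9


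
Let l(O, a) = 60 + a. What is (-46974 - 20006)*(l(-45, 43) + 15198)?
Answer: -1024860980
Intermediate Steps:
(-46974 - 20006)*(l(-45, 43) + 15198) = (-46974 - 20006)*((60 + 43) + 15198) = -66980*(103 + 15198) = -66980*15301 = -1024860980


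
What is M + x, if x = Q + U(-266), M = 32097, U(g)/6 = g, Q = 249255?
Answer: 279756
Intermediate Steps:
U(g) = 6*g
x = 247659 (x = 249255 + 6*(-266) = 249255 - 1596 = 247659)
M + x = 32097 + 247659 = 279756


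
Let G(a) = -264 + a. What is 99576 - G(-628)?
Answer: 100468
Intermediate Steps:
99576 - G(-628) = 99576 - (-264 - 628) = 99576 - 1*(-892) = 99576 + 892 = 100468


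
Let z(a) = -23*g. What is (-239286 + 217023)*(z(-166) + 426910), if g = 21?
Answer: -9493544301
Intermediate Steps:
z(a) = -483 (z(a) = -23*21 = -483)
(-239286 + 217023)*(z(-166) + 426910) = (-239286 + 217023)*(-483 + 426910) = -22263*426427 = -9493544301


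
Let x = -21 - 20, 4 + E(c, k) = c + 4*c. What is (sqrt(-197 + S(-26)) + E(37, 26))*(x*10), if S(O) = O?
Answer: -74210 - 410*I*sqrt(223) ≈ -74210.0 - 6122.6*I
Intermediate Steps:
E(c, k) = -4 + 5*c (E(c, k) = -4 + (c + 4*c) = -4 + 5*c)
x = -41
(sqrt(-197 + S(-26)) + E(37, 26))*(x*10) = (sqrt(-197 - 26) + (-4 + 5*37))*(-41*10) = (sqrt(-223) + (-4 + 185))*(-410) = (I*sqrt(223) + 181)*(-410) = (181 + I*sqrt(223))*(-410) = -74210 - 410*I*sqrt(223)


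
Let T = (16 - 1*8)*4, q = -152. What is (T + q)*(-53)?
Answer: 6360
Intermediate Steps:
T = 32 (T = (16 - 8)*4 = 8*4 = 32)
(T + q)*(-53) = (32 - 152)*(-53) = -120*(-53) = 6360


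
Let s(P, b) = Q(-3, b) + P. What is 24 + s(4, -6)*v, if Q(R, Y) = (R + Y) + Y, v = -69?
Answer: 783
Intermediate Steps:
Q(R, Y) = R + 2*Y
s(P, b) = -3 + P + 2*b (s(P, b) = (-3 + 2*b) + P = -3 + P + 2*b)
24 + s(4, -6)*v = 24 + (-3 + 4 + 2*(-6))*(-69) = 24 + (-3 + 4 - 12)*(-69) = 24 - 11*(-69) = 24 + 759 = 783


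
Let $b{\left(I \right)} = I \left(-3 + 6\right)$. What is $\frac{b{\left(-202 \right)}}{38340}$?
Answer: $- \frac{101}{6390} \approx -0.015806$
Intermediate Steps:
$b{\left(I \right)} = 3 I$ ($b{\left(I \right)} = I 3 = 3 I$)
$\frac{b{\left(-202 \right)}}{38340} = \frac{3 \left(-202\right)}{38340} = \left(-606\right) \frac{1}{38340} = - \frac{101}{6390}$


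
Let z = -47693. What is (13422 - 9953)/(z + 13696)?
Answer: -3469/33997 ≈ -0.10204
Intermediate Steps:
(13422 - 9953)/(z + 13696) = (13422 - 9953)/(-47693 + 13696) = 3469/(-33997) = 3469*(-1/33997) = -3469/33997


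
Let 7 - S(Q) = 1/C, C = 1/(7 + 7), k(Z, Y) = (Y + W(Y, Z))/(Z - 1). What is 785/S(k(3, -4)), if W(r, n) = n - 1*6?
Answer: -785/7 ≈ -112.14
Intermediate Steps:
W(r, n) = -6 + n (W(r, n) = n - 6 = -6 + n)
k(Z, Y) = (-6 + Y + Z)/(-1 + Z) (k(Z, Y) = (Y + (-6 + Z))/(Z - 1) = (-6 + Y + Z)/(-1 + Z))
C = 1/14 ≈ 0.071429
S(Q) = -7 (S(Q) = 7 - 1/1/14 = 7 - 1*14 = 7 - 14 = -7)
785/S(k(3, -4)) = 785/(-7) = 785*(-1/7) = -785/7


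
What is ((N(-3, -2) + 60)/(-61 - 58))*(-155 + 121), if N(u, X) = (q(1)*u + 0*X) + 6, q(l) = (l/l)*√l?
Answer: 18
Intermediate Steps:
q(l) = √l (q(l) = 1*√l = √l)
N(u, X) = 6 + u (N(u, X) = (√1*u + 0*X) + 6 = (1*u + 0) + 6 = (u + 0) + 6 = u + 6 = 6 + u)
((N(-3, -2) + 60)/(-61 - 58))*(-155 + 121) = (((6 - 3) + 60)/(-61 - 58))*(-155 + 121) = ((3 + 60)/(-119))*(-34) = (63*(-1/119))*(-34) = -9/17*(-34) = 18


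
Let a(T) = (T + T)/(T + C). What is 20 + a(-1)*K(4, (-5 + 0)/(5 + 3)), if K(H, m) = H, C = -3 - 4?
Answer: 21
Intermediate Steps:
C = -7
a(T) = 2*T/(-7 + T) (a(T) = (T + T)/(T - 7) = (2*T)/(-7 + T) = 2*T/(-7 + T))
20 + a(-1)*K(4, (-5 + 0)/(5 + 3)) = 20 + (2*(-1)/(-7 - 1))*4 = 20 + (2*(-1)/(-8))*4 = 20 + (2*(-1)*(-⅛))*4 = 20 + (¼)*4 = 20 + 1 = 21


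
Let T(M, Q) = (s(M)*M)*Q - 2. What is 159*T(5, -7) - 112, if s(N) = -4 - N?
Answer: 49655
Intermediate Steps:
T(M, Q) = -2 + M*Q*(-4 - M) (T(M, Q) = ((-4 - M)*M)*Q - 2 = (M*(-4 - M))*Q - 2 = M*Q*(-4 - M) - 2 = -2 + M*Q*(-4 - M))
159*T(5, -7) - 112 = 159*(-2 - 1*5*(-7)*(4 + 5)) - 112 = 159*(-2 - 1*5*(-7)*9) - 112 = 159*(-2 + 315) - 112 = 159*313 - 112 = 49767 - 112 = 49655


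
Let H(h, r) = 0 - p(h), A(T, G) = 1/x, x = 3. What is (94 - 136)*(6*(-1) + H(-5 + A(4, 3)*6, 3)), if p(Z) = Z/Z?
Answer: 294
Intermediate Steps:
p(Z) = 1
A(T, G) = ⅓ (A(T, G) = 1/3 = ⅓)
H(h, r) = -1 (H(h, r) = 0 - 1*1 = 0 - 1 = -1)
(94 - 136)*(6*(-1) + H(-5 + A(4, 3)*6, 3)) = (94 - 136)*(6*(-1) - 1) = -42*(-6 - 1) = -42*(-7) = 294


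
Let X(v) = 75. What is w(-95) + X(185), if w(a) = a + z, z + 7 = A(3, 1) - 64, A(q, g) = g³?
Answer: -90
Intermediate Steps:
z = -70 (z = -7 + (1³ - 64) = -7 + (1 - 64) = -7 - 63 = -70)
w(a) = -70 + a (w(a) = a - 70 = -70 + a)
w(-95) + X(185) = (-70 - 95) + 75 = -165 + 75 = -90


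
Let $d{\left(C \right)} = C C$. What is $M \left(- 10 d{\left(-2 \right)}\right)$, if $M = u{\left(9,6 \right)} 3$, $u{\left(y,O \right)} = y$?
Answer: $-1080$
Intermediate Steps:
$d{\left(C \right)} = C^{2}$
$M = 27$ ($M = 9 \cdot 3 = 27$)
$M \left(- 10 d{\left(-2 \right)}\right) = 27 \left(- 10 \left(-2\right)^{2}\right) = 27 \left(\left(-10\right) 4\right) = 27 \left(-40\right) = -1080$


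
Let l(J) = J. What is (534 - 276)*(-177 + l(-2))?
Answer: -46182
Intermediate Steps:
(534 - 276)*(-177 + l(-2)) = (534 - 276)*(-177 - 2) = 258*(-179) = -46182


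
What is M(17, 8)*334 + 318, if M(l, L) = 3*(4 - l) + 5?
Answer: -11038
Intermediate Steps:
M(l, L) = 17 - 3*l (M(l, L) = (12 - 3*l) + 5 = 17 - 3*l)
M(17, 8)*334 + 318 = (17 - 3*17)*334 + 318 = (17 - 51)*334 + 318 = -34*334 + 318 = -11356 + 318 = -11038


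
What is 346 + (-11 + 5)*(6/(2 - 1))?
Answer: 310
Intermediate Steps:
346 + (-11 + 5)*(6/(2 - 1)) = 346 - 36/1 = 346 - 36 = 310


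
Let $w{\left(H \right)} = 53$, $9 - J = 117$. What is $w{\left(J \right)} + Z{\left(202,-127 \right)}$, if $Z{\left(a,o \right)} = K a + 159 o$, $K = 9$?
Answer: $-18322$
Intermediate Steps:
$J = -108$ ($J = 9 - 117 = -108$)
$Z{\left(a,o \right)} = 9 a + 159 o$
$w{\left(J \right)} + Z{\left(202,-127 \right)} = 53 + \left(9 \cdot 202 + 159 \left(-127\right)\right) = 53 + \left(1818 - 20193\right) = 53 - 18375 = -18322$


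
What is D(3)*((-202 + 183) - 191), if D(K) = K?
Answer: -630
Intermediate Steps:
D(3)*((-202 + 183) - 191) = 3*((-202 + 183) - 191) = 3*(-19 - 191) = 3*(-210) = -630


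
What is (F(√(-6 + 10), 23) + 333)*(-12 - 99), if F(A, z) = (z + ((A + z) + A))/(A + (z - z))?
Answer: -39738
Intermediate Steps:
F(A, z) = (2*A + 2*z)/A (F(A, z) = (z + (z + 2*A))/(A + 0) = (2*A + 2*z)/A)
(F(√(-6 + 10), 23) + 333)*(-12 - 99) = ((2 + 2*23/√(-6 + 10)) + 333)*(-12 - 99) = ((2 + 2*23/√4) + 333)*(-111) = ((2 + 2*23/2) + 333)*(-111) = ((2 + 2*23*(½)) + 333)*(-111) = ((2 + 23) + 333)*(-111) = (25 + 333)*(-111) = 358*(-111) = -39738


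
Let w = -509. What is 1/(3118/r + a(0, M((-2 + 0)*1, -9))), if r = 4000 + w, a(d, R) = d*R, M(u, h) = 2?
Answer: 3491/3118 ≈ 1.1196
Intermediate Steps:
a(d, R) = R*d
r = 3491 (r = 4000 - 509 = 3491)
1/(3118/r + a(0, M((-2 + 0)*1, -9))) = 1/(3118/3491 + 2*0) = 1/(3118*(1/3491) + 0) = 1/(3118/3491 + 0) = 1/(3118/3491) = 3491/3118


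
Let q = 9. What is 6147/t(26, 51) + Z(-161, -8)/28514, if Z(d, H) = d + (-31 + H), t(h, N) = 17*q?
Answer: 9735831/242369 ≈ 40.169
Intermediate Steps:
t(h, N) = 153 (t(h, N) = 17*9 = 153)
Z(d, H) = -31 + H + d
6147/t(26, 51) + Z(-161, -8)/28514 = 6147/153 + (-31 - 8 - 161)/28514 = 6147*(1/153) - 200*1/28514 = 683/17 - 100/14257 = 9735831/242369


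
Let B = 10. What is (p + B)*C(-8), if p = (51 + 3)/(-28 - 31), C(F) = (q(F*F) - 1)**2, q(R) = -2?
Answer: 4824/59 ≈ 81.763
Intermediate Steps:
C(F) = 9 (C(F) = (-2 - 1)**2 = (-3)**2 = 9)
p = -54/59 (p = 54/(-59) = 54*(-1/59) = -54/59 ≈ -0.91525)
(p + B)*C(-8) = (-54/59 + 10)*9 = (536/59)*9 = 4824/59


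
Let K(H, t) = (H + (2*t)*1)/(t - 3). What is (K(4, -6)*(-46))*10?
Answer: -3680/9 ≈ -408.89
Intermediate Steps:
K(H, t) = (H + 2*t)/(-3 + t)
(K(4, -6)*(-46))*10 = (((4 + 2*(-6))/(-3 - 6))*(-46))*10 = (((4 - 12)/(-9))*(-46))*10 = (-⅑*(-8)*(-46))*10 = ((8/9)*(-46))*10 = -368/9*10 = -3680/9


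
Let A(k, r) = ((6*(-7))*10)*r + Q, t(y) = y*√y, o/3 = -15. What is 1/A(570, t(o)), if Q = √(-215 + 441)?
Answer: 1/(√226 + 56700*I*√5) ≈ 9.3e-10 - 7.8874e-6*I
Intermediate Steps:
o = -45 (o = 3*(-15) = -45)
Q = √226 ≈ 15.033
t(y) = y^(3/2)
A(k, r) = √226 - 420*r (A(k, r) = ((6*(-7))*10)*r + √226 = (-42*10)*r + √226 = -420*r + √226 = √226 - 420*r)
1/A(570, t(o)) = 1/(√226 - (-56700)*I*√5) = 1/(√226 + 56700*I*√5)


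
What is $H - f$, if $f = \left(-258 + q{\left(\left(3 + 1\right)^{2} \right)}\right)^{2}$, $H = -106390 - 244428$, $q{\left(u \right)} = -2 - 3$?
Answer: $-419987$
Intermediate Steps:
$q{\left(u \right)} = -5$
$H = -350818$
$f = 69169$ ($f = \left(-258 - 5\right)^{2} = \left(-263\right)^{2} = 69169$)
$H - f = -350818 - 69169 = -419987$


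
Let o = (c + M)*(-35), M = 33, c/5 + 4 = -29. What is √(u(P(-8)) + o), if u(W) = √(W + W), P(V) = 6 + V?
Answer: √(4620 + 2*I) ≈ 67.971 + 0.015*I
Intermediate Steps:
u(W) = √2*√W (u(W) = √(2*W) = √2*√W)
c = -165 (c = -20 + 5*(-29) = -20 - 145 = -165)
o = 4620 (o = (-165 + 33)*(-35) = -132*(-35) = 4620)
√(u(P(-8)) + o) = √(√2*√(6 - 8) + 4620) = √(√2*√(-2) + 4620) = √(√2*(I*√2) + 4620) = √(2*I + 4620) = √(4620 + 2*I)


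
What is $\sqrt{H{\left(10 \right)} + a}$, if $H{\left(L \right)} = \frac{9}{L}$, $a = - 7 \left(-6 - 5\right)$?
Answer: $\frac{\sqrt{7790}}{10} \approx 8.8261$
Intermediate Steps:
$a = 77$ ($a = \left(-7\right) \left(-11\right) = 77$)
$\sqrt{H{\left(10 \right)} + a} = \sqrt{\frac{9}{10} + 77} = \sqrt{\frac{779}{10}} = \frac{\sqrt{7790}}{10}$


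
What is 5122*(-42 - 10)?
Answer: -266344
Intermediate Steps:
5122*(-42 - 10) = 5122*(-52) = -266344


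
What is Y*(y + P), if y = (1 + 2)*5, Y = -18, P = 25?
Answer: -720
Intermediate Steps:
y = 15 (y = 3*5 = 15)
Y*(y + P) = -18*(15 + 25) = -18*40 = -720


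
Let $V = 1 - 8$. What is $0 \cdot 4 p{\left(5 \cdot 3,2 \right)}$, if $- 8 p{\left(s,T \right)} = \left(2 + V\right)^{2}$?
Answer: $0$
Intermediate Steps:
$V = -7$ ($V = 1 - 8 = -7$)
$p{\left(s,T \right)} = - \frac{25}{8}$ ($p{\left(s,T \right)} = - \frac{\left(2 - 7\right)^{2}}{8} = - \frac{\left(-5\right)^{2}}{8} = \left(- \frac{1}{8}\right) 25 = - \frac{25}{8}$)
$0 \cdot 4 p{\left(5 \cdot 3,2 \right)} = 0 \cdot 4 \left(- \frac{25}{8}\right) = 0 \left(- \frac{25}{8}\right) = 0$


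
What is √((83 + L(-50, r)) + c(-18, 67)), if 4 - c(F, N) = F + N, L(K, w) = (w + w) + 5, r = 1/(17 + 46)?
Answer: √18977/21 ≈ 6.5599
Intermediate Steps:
r = 1/63 ≈ 0.015873
L(K, w) = 5 + 2*w (L(K, w) = 2*w + 5 = 5 + 2*w)
c(F, N) = 4 - F - N (c(F, N) = 4 - (F + N) = 4 + (-F - N) = 4 - F - N)
√((83 + L(-50, r)) + c(-18, 67)) = √((83 + (5 + 2*(1/63))) + (4 - 1*(-18) - 1*67)) = √((83 + (5 + 2/63)) + (4 + 18 - 67)) = √((83 + 317/63) - 45) = √(5546/63 - 45) = √(2711/63) = √18977/21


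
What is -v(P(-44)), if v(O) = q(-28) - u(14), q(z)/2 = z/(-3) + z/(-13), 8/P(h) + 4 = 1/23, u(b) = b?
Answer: -350/39 ≈ -8.9744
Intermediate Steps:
P(h) = -184/91 (P(h) = 8/(-4 + 1/23) = 8/(-91/23) = 8*(-23/91) = -184/91)
q(z) = -32*z/39 (q(z) = 2*(z/(-3) + z/(-13)) = 2*(z*(-1/3) + z*(-1/13)) = 2*(-z/3 - z/13) = 2*(-16*z/39) = -32*z/39)
v(O) = 350/39 (v(O) = -32/39*(-28) - 1*14 = 896/39 - 14 = 350/39)
-v(P(-44)) = -1*350/39 = -350/39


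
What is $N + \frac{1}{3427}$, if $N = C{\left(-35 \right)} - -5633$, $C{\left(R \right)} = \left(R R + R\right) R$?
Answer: $- \frac{123430258}{3427} \approx -36017.0$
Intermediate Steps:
$C{\left(R \right)} = R \left(R + R^{2}\right)$ ($C{\left(R \right)} = \left(R^{2} + R\right) R = \left(R + R^{2}\right) R = R \left(R + R^{2}\right)$)
$N = -36017$ ($N = \left(-35\right)^{2} \left(1 - 35\right) - -5633 = 1225 \left(-34\right) + 5633 = -41650 + 5633 = -36017$)
$N + \frac{1}{3427} = -36017 + \frac{1}{3427} = - \frac{123430258}{3427}$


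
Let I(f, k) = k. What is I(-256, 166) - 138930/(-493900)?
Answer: 746603/4490 ≈ 166.28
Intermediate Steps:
I(-256, 166) - 138930/(-493900) = 166 - 138930/(-493900) = 166 - 138930*(-1)/493900 = 166 - 1*(-1263/4490) = 166 + 1263/4490 = 746603/4490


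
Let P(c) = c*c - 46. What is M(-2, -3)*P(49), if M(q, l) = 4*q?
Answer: -18840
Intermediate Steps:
P(c) = -46 + c² (P(c) = c² - 46 = -46 + c²)
M(-2, -3)*P(49) = (4*(-2))*(-46 + 49²) = -8*(-46 + 2401) = -8*2355 = -18840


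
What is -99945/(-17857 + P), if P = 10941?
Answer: 99945/6916 ≈ 14.451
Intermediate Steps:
-99945/(-17857 + P) = -99945/(-17857 + 10941) = -99945/(-6916) = -99945*(-1/6916) = 99945/6916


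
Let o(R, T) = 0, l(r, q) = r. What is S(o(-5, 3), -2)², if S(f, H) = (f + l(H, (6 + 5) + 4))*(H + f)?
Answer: 16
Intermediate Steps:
S(f, H) = (H + f)² (S(f, H) = (f + H)*(H + f) = (H + f)*(H + f) = (H + f)²)
S(o(-5, 3), -2)² = ((-2)² + 0² + 2*(-2)*0)² = (4 + 0 + 0)² = 4² = 16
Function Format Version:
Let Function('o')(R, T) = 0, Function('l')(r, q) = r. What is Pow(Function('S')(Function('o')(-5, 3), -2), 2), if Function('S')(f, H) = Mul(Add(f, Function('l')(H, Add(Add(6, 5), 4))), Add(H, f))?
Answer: 16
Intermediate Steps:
Function('S')(f, H) = Pow(Add(H, f), 2) (Function('S')(f, H) = Mul(Add(f, H), Add(H, f)) = Mul(Add(H, f), Add(H, f)) = Pow(Add(H, f), 2))
Pow(Function('S')(Function('o')(-5, 3), -2), 2) = Pow(Add(Pow(-2, 2), Pow(0, 2), Mul(2, -2, 0)), 2) = Pow(Add(4, 0, 0), 2) = Pow(4, 2) = 16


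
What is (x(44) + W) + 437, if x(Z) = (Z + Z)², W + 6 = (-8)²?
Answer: 8239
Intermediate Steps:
W = 58 (W = -6 + (-8)² = -6 + 64 = 58)
x(Z) = 4*Z² (x(Z) = (2*Z)² = 4*Z²)
(x(44) + W) + 437 = (4*44² + 58) + 437 = (4*1936 + 58) + 437 = (7744 + 58) + 437 = 7802 + 437 = 8239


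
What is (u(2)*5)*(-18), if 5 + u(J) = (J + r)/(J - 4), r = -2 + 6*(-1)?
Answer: 180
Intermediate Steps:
r = -8 (r = -2 - 6 = -8)
u(J) = -5 + (-8 + J)/(-4 + J) (u(J) = -5 + (J - 8)/(J - 4) = -5 + (-8 + J)/(-4 + J))
(u(2)*5)*(-18) = ((4*(3 - 1*2)/(-4 + 2))*5)*(-18) = ((4*(3 - 2)/(-2))*5)*(-18) = ((4*(-½)*1)*5)*(-18) = -2*5*(-18) = -10*(-18) = 180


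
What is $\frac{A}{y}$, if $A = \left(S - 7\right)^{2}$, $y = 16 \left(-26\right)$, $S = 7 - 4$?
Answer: $- \frac{1}{26} \approx -0.038462$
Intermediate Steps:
$S = 3$ ($S = 7 - 4 = 3$)
$y = -416$
$A = 16$ ($A = \left(3 - 7\right)^{2} = \left(-4\right)^{2} = 16$)
$\frac{A}{y} = \frac{16}{-416} = 16 \left(- \frac{1}{416}\right) = - \frac{1}{26}$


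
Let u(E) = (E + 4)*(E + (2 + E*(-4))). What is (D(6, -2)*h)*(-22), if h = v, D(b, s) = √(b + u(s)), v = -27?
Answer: 594*√22 ≈ 2786.1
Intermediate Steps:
u(E) = (2 - 3*E)*(4 + E) (u(E) = (4 + E)*(E + (2 - 4*E)) = (4 + E)*(2 - 3*E) = (2 - 3*E)*(4 + E))
D(b, s) = √(8 + b - 10*s - 3*s²) (D(b, s) = √(b + (8 - 10*s - 3*s²)) = √(8 + b - 10*s - 3*s²))
h = -27
(D(6, -2)*h)*(-22) = (√(8 + 6 - 10*(-2) - 3*(-2)²)*(-27))*(-22) = (√(8 + 6 + 20 - 3*4)*(-27))*(-22) = (√(8 + 6 + 20 - 12)*(-27))*(-22) = (√22*(-27))*(-22) = -27*√22*(-22) = 594*√22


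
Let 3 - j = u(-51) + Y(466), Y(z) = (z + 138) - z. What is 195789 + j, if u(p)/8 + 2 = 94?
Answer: 194918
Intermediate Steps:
u(p) = 736 (u(p) = -16 + 8*94 = -16 + 752 = 736)
Y(z) = 138 (Y(z) = (138 + z) - z = 138)
j = -871 (j = 3 - (736 + 138) = 3 - 1*874 = 3 - 874 = -871)
195789 + j = 195789 - 871 = 194918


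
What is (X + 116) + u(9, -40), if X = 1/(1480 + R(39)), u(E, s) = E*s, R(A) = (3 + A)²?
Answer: -791535/3244 ≈ -244.00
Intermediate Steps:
X = 1/3244 (X = 1/(1480 + (3 + 39)²) = 1/(1480 + 42²) = 1/(1480 + 1764) = 1/3244 ≈ 0.00030826)
(X + 116) + u(9, -40) = (1/3244 + 116) + 9*(-40) = 376305/3244 - 360 = -791535/3244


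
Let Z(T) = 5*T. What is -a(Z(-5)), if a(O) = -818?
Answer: 818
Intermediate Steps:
-a(Z(-5)) = -1*(-818) = 818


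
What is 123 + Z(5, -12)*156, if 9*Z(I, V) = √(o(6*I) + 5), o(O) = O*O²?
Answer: 123 + 52*√27005/3 ≈ 2971.4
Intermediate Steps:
o(O) = O³
Z(I, V) = √(5 + 216*I³)/9 (Z(I, V) = √((6*I)³ + 5)/9 = √(216*I³ + 5)/9 = √(5 + 216*I³)/9)
123 + Z(5, -12)*156 = 123 + (√(5 + 216*5³)/9)*156 = 123 + (√(5 + 216*125)/9)*156 = 123 + (√(5 + 27000)/9)*156 = 123 + (√27005/9)*156 = 123 + 52*√27005/3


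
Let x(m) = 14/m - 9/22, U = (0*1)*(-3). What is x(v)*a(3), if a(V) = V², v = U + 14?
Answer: 117/22 ≈ 5.3182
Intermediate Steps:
U = 0 (U = 0*(-3) = 0)
v = 14 (v = 0 + 14 = 14)
x(m) = -9/22 + 14/m (x(m) = 14/m - 9*1/22 = 14/m - 9/22 = -9/22 + 14/m)
x(v)*a(3) = (-9/22 + 14/14)*3² = (-9/22 + 14*(1/14))*9 = (-9/22 + 1)*9 = (13/22)*9 = 117/22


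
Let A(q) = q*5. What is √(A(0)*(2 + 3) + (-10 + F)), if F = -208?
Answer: I*√218 ≈ 14.765*I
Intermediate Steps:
A(q) = 5*q
√(A(0)*(2 + 3) + (-10 + F)) = √((5*0)*(2 + 3) + (-10 - 208)) = √(0*5 - 218) = √(0 - 218) = √(-218) = I*√218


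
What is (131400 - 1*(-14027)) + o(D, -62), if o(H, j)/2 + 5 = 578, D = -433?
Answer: 146573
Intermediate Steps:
o(H, j) = 1146 (o(H, j) = -10 + 2*578 = -10 + 1156 = 1146)
(131400 - 1*(-14027)) + o(D, -62) = (131400 - 1*(-14027)) + 1146 = (131400 + 14027) + 1146 = 145427 + 1146 = 146573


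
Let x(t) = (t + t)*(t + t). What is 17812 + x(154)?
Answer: 112676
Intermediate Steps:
x(t) = 4*t**2 (x(t) = (2*t)*(2*t) = 4*t**2)
17812 + x(154) = 17812 + 4*154**2 = 17812 + 4*23716 = 17812 + 94864 = 112676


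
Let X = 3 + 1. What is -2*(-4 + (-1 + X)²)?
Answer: -10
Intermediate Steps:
X = 4
-2*(-4 + (-1 + X)²) = -2*(-4 + (-1 + 4)²) = -2*(-4 + 3²) = -2*(-4 + 9) = -2*5 = -10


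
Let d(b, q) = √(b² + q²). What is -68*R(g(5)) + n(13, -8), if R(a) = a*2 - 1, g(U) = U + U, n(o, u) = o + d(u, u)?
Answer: -1279 + 8*√2 ≈ -1267.7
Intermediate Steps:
n(o, u) = o + √2*√(u²) (n(o, u) = o + √(u² + u²) = o + √(2*u²) = o + √2*√(u²))
g(U) = 2*U
R(a) = -1 + 2*a (R(a) = 2*a - 1 = -1 + 2*a)
-68*R(g(5)) + n(13, -8) = -68*(-1 + 2*(2*5)) + (13 + √2*√((-8)²)) = -68*(-1 + 2*10) + (13 + √2*√64) = -68*(-1 + 20) + (13 + √2*8) = -68*19 + (13 + 8*√2) = -1292 + (13 + 8*√2) = -1279 + 8*√2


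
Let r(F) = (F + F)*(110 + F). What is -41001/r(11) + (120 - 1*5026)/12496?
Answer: -11941097/756008 ≈ -15.795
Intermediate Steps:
r(F) = 2*F*(110 + F) (r(F) = (2*F)*(110 + F) = 2*F*(110 + F))
-41001/r(11) + (120 - 1*5026)/12496 = -41001*1/(22*(110 + 11)) + (120 - 1*5026)/12496 = -41001/(2*11*121) + (120 - 5026)*(1/12496) = -41001/2662 - 4906*1/12496 = -41001*1/2662 - 223/568 = -41001/2662 - 223/568 = -11941097/756008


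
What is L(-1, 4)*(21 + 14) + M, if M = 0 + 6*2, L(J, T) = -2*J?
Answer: 82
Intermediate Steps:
M = 12 (M = 0 + 12 = 12)
L(-1, 4)*(21 + 14) + M = (-2*(-1))*(21 + 14) + 12 = 2*35 + 12 = 70 + 12 = 82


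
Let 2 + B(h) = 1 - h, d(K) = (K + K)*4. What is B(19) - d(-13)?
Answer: 84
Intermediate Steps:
d(K) = 8*K (d(K) = (2*K)*4 = 8*K)
B(h) = -1 - h (B(h) = -2 + (1 - h) = -1 - h)
B(19) - d(-13) = (-1 - 1*19) - 8*(-13) = (-1 - 19) - 1*(-104) = -20 + 104 = 84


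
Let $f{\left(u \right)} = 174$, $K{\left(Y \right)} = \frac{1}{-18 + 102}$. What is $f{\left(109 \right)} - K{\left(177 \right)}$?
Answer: $\frac{14615}{84} \approx 173.99$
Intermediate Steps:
$K{\left(Y \right)} = \frac{1}{84}$
$f{\left(109 \right)} - K{\left(177 \right)} = 174 - \frac{1}{84} = \frac{14615}{84}$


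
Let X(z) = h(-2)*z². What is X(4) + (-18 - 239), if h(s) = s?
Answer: -289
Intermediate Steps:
X(z) = -2*z²
X(4) + (-18 - 239) = -2*4² + (-18 - 239) = -2*16 - 257 = -32 - 257 = -289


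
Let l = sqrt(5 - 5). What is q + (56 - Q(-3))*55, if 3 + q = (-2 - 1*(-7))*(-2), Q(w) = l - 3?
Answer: 3232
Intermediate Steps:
l = 0 (l = sqrt(0) = 0)
Q(w) = -3 (Q(w) = 0 - 3 = -3)
q = -13 (q = -3 + (-2 - 1*(-7))*(-2) = -3 + (-2 + 7)*(-2) = -3 + 5*(-2) = -3 - 10 = -13)
q + (56 - Q(-3))*55 = -13 + (56 - 1*(-3))*55 = -13 + (56 + 3)*55 = -13 + 59*55 = -13 + 3245 = 3232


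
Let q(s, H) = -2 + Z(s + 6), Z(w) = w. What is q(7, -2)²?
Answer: 121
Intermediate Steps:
q(s, H) = 4 + s (q(s, H) = -2 + (s + 6) = -2 + (6 + s) = 4 + s)
q(7, -2)² = (4 + 7)² = 11² = 121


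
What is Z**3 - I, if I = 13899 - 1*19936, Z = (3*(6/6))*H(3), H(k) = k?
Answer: 6766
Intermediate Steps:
Z = 9 (Z = (3*(6/6))*3 = (3*(6*(1/6)))*3 = (3*1)*3 = 3*3 = 9)
I = -6037 (I = 13899 - 19936 = -6037)
Z**3 - I = 9**3 - 1*(-6037) = 729 + 6037 = 6766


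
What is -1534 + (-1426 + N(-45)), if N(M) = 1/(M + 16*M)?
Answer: -2264401/765 ≈ -2960.0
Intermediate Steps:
N(M) = 1/(17*M)
-1534 + (-1426 + N(-45)) = -1534 + (-1426 + (1/17)/(-45)) = -1534 + (-1426 + (1/17)*(-1/45)) = -1534 + (-1426 - 1/765) = -1534 - 1090891/765 = -2264401/765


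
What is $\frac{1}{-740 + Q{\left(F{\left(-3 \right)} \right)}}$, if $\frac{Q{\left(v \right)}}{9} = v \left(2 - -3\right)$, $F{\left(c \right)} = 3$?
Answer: $- \frac{1}{605} \approx -0.0016529$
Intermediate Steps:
$Q{\left(v \right)} = 45 v$ ($Q{\left(v \right)} = 9 v \left(2 - -3\right) = 9 v \left(2 + 3\right) = 9 v 5 = 9 \cdot 5 v = 45 v$)
$\frac{1}{-740 + Q{\left(F{\left(-3 \right)} \right)}} = \frac{1}{-740 + 45 \cdot 3} = \frac{1}{-740 + 135} = \frac{1}{-605} = - \frac{1}{605}$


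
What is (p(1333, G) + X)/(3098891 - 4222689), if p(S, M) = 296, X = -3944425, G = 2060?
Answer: 3944129/1123798 ≈ 3.5096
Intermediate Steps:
(p(1333, G) + X)/(3098891 - 4222689) = (296 - 3944425)/(3098891 - 4222689) = -3944129/(-1123798) = -3944129*(-1/1123798) = 3944129/1123798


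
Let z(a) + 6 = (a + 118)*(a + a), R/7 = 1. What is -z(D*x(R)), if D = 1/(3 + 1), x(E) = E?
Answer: -3305/8 ≈ -413.13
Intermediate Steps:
R = 7 (R = 7*1 = 7)
D = ¼ (D = 1/4 = ¼ ≈ 0.25000)
z(a) = -6 + 2*a*(118 + a) (z(a) = -6 + (a + 118)*(a + a) = -6 + (118 + a)*(2*a) = -6 + 2*a*(118 + a))
-z(D*x(R)) = -(-6 + 2*((¼)*7)² + 236*((¼)*7)) = -(-6 + 2*(7/4)² + 236*(7/4)) = -(-6 + 2*(49/16) + 413) = -(-6 + 49/8 + 413) = -1*3305/8 = -3305/8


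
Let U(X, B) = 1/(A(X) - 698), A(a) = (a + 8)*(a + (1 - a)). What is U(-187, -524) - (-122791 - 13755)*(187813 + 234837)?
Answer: 50612693371299/877 ≈ 5.7711e+10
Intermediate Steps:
A(a) = 8 + a (A(a) = (8 + a)*1 = 8 + a)
U(X, B) = 1/(-690 + X) (U(X, B) = 1/((8 + X) - 698) = 1/(-690 + X))
U(-187, -524) - (-122791 - 13755)*(187813 + 234837) = 1/(-690 - 187) - (-122791 - 13755)*(187813 + 234837) = 1/(-877) - (-136546)*422650 = -1/877 - 1*(-57711166900) = -1/877 + 57711166900 = 50612693371299/877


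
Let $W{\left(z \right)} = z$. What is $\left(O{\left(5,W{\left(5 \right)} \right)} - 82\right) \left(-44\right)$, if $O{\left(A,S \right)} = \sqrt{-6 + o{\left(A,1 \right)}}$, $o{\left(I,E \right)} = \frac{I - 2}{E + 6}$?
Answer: $3608 - \frac{44 i \sqrt{273}}{7} \approx 3608.0 - 103.86 i$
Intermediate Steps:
$o{\left(I,E \right)} = \frac{-2 + I}{6 + E}$
$O{\left(A,S \right)} = \sqrt{- \frac{44}{7} + \frac{A}{7}}$ ($O{\left(A,S \right)} = \sqrt{-6 + \frac{-2 + A}{6 + 1}} = \sqrt{-6 + \frac{-2 + A}{7}} = \sqrt{-6 + \left(- \frac{2}{7} + \frac{A}{7}\right)} = \sqrt{- \frac{44}{7} + \frac{A}{7}}$)
$\left(O{\left(5,W{\left(5 \right)} \right)} - 82\right) \left(-44\right) = \left(\frac{\sqrt{-308 + 7 \cdot 5}}{7} - 82\right) \left(-44\right) = \left(\frac{\sqrt{-308 + 35}}{7} - 82\right) \left(-44\right) = \left(\frac{\sqrt{-273}}{7} - 82\right) \left(-44\right) = \left(\frac{i \sqrt{273}}{7} - 82\right) \left(-44\right) = \left(-82 + \frac{i \sqrt{273}}{7}\right) \left(-44\right) = 3608 - \frac{44 i \sqrt{273}}{7}$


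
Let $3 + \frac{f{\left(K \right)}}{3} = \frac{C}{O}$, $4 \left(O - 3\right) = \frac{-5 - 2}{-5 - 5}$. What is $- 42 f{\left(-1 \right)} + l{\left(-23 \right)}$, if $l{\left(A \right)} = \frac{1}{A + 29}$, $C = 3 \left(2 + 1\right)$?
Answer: $\frac{16003}{762} \approx 21.001$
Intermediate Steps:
$C = 9$ ($C = 3 \cdot 3 = 9$)
$l{\left(A \right)} = \frac{1}{29 + A}$
$O = \frac{127}{40}$ ($O = 3 + \frac{\left(-5 - 2\right) \frac{1}{-5 - 5}}{4} = 3 + \frac{\left(-7\right) \frac{1}{-10}}{4} = 3 + \frac{\left(-7\right) \left(- \frac{1}{10}\right)}{4} = 3 + \frac{1}{4} \cdot \frac{7}{10} = 3 + \frac{7}{40} = \frac{127}{40} \approx 3.175$)
$f{\left(K \right)} = - \frac{63}{127}$ ($f{\left(K \right)} = -9 + 3 \frac{9}{\frac{127}{40}} = -9 + 3 \cdot 9 \cdot \frac{40}{127} = -9 + 3 \cdot \frac{360}{127} = -9 + \frac{1080}{127} = - \frac{63}{127}$)
$- 42 f{\left(-1 \right)} + l{\left(-23 \right)} = \left(-42\right) \left(- \frac{63}{127}\right) + \frac{1}{29 - 23} = \frac{2646}{127} + \frac{1}{6} = \frac{16003}{762}$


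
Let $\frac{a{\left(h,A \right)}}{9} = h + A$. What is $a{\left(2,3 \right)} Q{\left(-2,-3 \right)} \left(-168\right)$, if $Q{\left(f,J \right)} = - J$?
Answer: $-22680$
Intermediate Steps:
$a{\left(h,A \right)} = 9 A + 9 h$ ($a{\left(h,A \right)} = 9 \left(h + A\right) = 9 \left(A + h\right) = 9 A + 9 h$)
$a{\left(2,3 \right)} Q{\left(-2,-3 \right)} \left(-168\right) = \left(9 \cdot 3 + 9 \cdot 2\right) \left(\left(-1\right) \left(-3\right)\right) \left(-168\right) = \left(27 + 18\right) 3 \left(-168\right) = 45 \cdot 3 \left(-168\right) = 135 \left(-168\right) = -22680$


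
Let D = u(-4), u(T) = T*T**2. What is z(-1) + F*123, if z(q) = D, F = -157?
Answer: -19375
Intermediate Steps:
u(T) = T**3
D = -64 (D = (-4)**3 = -64)
z(q) = -64
z(-1) + F*123 = -64 - 157*123 = -64 - 19311 = -19375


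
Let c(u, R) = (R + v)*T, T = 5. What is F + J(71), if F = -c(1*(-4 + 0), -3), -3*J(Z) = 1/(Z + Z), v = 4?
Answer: -2131/426 ≈ -5.0023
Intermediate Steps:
J(Z) = -1/(6*Z) (J(Z) = -1/(3*(Z + Z)) = -1/(2*Z)/3 = -1/(6*Z))
c(u, R) = 20 + 5*R (c(u, R) = (R + 4)*5 = (4 + R)*5 = 20 + 5*R)
F = -5 (F = -(20 + 5*(-3)) = -(20 - 15) = -1*5 = -5)
F + J(71) = -5 - ⅙/71 = -5 - ⅙*1/71 = -5 - 1/426 = -2131/426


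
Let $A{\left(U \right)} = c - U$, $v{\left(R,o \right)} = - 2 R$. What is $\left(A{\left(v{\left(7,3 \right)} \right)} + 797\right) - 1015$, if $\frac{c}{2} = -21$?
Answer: $-246$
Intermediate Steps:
$c = -42$ ($c = 2 \left(-21\right) = -42$)
$A{\left(U \right)} = -42 - U$
$\left(A{\left(v{\left(7,3 \right)} \right)} + 797\right) - 1015 = \left(\left(-42 - \left(-2\right) 7\right) + 797\right) - 1015 = \left(\left(-42 - -14\right) + 797\right) - 1015 = \left(\left(-42 + 14\right) + 797\right) - 1015 = \left(-28 + 797\right) - 1015 = 769 - 1015 = -246$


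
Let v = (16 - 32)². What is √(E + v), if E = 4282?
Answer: √4538 ≈ 67.365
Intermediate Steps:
v = 256 (v = (-16)² = 256)
√(E + v) = √(4282 + 256) = √4538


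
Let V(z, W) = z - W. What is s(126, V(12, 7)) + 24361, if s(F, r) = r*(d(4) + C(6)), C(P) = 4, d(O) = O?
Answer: 24401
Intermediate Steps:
s(F, r) = 8*r (s(F, r) = r*(4 + 4) = r*8 = 8*r)
s(126, V(12, 7)) + 24361 = 8*(12 - 1*7) + 24361 = 8*(12 - 7) + 24361 = 8*5 + 24361 = 40 + 24361 = 24401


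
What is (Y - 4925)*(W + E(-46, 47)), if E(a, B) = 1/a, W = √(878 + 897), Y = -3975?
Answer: 4450/23 - 44500*√71 ≈ -3.7477e+5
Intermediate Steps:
W = 5*√71 (W = √1775 = 5*√71 ≈ 42.131)
(Y - 4925)*(W + E(-46, 47)) = (-3975 - 4925)*(5*√71 + 1/(-46)) = -8900*(5*√71 - 1/46) = -8900*(-1/46 + 5*√71) = 4450/23 - 44500*√71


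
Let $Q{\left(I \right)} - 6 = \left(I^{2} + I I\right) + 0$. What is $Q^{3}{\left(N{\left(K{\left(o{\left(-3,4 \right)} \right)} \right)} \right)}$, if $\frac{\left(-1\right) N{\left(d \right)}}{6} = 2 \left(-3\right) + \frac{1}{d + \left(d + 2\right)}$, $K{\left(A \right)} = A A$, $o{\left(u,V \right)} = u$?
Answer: $\frac{2084839024570749}{125000} \approx 1.6679 \cdot 10^{10}$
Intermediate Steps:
$K{\left(A \right)} = A^{2}$
$N{\left(d \right)} = 36 - \frac{6}{2 + 2 d}$ ($N{\left(d \right)} = - 6 \left(2 \left(-3\right) + \frac{1}{d + \left(d + 2\right)}\right) = - 6 \left(-6 + \frac{1}{d + \left(2 + d\right)}\right) = - 6 \left(-6 + \frac{1}{2 + 2 d}\right) = 36 - \frac{6}{2 + 2 d}$)
$Q{\left(I \right)} = 6 + 2 I^{2}$ ($Q{\left(I \right)} = 6 + \left(\left(I^{2} + I I\right) + 0\right) = 6 + \left(\left(I^{2} + I^{2}\right) + 0\right) = 6 + \left(2 I^{2} + 0\right) = 6 + 2 I^{2}$)
$Q^{3}{\left(N{\left(K{\left(o{\left(-3,4 \right)} \right)} \right)} \right)} = \left(6 + 2 \left(\frac{3 \left(11 + 12 \left(-3\right)^{2}\right)}{1 + \left(-3\right)^{2}}\right)^{2}\right)^{3} = \left(6 + 2 \left(\frac{3 \left(11 + 12 \cdot 9\right)}{1 + 9}\right)^{2}\right)^{3} = \left(6 + 2 \left(\frac{3 \left(11 + 108\right)}{10}\right)^{2}\right)^{3} = \left(6 + 2 \left(3 \cdot \frac{1}{10} \cdot 119\right)^{2}\right)^{3} = \left(6 + 2 \left(\frac{357}{10}\right)^{2}\right)^{3} = \left(6 + 2 \cdot \frac{127449}{100}\right)^{3} = \left(6 + \frac{127449}{50}\right)^{3} = \left(\frac{127749}{50}\right)^{3} = \frac{2084839024570749}{125000}$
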